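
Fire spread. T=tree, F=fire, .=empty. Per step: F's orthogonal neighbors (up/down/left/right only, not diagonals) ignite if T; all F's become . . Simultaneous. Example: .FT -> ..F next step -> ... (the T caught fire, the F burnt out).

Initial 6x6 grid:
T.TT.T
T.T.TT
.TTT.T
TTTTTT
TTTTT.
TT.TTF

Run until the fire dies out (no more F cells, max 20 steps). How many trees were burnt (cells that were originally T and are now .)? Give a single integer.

Answer: 25

Derivation:
Step 1: +1 fires, +1 burnt (F count now 1)
Step 2: +2 fires, +1 burnt (F count now 2)
Step 3: +2 fires, +2 burnt (F count now 2)
Step 4: +3 fires, +2 burnt (F count now 3)
Step 5: +4 fires, +3 burnt (F count now 4)
Step 6: +5 fires, +4 burnt (F count now 5)
Step 7: +6 fires, +5 burnt (F count now 6)
Step 8: +1 fires, +6 burnt (F count now 1)
Step 9: +1 fires, +1 burnt (F count now 1)
Step 10: +0 fires, +1 burnt (F count now 0)
Fire out after step 10
Initially T: 27, now '.': 34
Total burnt (originally-T cells now '.'): 25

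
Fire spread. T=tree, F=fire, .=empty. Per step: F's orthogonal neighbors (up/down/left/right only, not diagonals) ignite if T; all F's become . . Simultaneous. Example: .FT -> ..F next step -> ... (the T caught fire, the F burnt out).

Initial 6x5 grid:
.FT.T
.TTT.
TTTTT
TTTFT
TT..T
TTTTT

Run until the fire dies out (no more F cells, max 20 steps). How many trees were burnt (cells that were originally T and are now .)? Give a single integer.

Answer: 21

Derivation:
Step 1: +5 fires, +2 burnt (F count now 5)
Step 2: +7 fires, +5 burnt (F count now 7)
Step 3: +4 fires, +7 burnt (F count now 4)
Step 4: +3 fires, +4 burnt (F count now 3)
Step 5: +2 fires, +3 burnt (F count now 2)
Step 6: +0 fires, +2 burnt (F count now 0)
Fire out after step 6
Initially T: 22, now '.': 29
Total burnt (originally-T cells now '.'): 21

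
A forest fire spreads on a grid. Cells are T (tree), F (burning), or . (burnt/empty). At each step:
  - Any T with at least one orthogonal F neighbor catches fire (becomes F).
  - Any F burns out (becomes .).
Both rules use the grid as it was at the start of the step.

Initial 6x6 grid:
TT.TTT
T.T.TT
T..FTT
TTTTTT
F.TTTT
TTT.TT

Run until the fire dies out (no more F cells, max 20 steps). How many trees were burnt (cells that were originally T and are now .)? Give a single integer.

Answer: 26

Derivation:
Step 1: +4 fires, +2 burnt (F count now 4)
Step 2: +8 fires, +4 burnt (F count now 8)
Step 3: +7 fires, +8 burnt (F count now 7)
Step 4: +5 fires, +7 burnt (F count now 5)
Step 5: +2 fires, +5 burnt (F count now 2)
Step 6: +0 fires, +2 burnt (F count now 0)
Fire out after step 6
Initially T: 27, now '.': 35
Total burnt (originally-T cells now '.'): 26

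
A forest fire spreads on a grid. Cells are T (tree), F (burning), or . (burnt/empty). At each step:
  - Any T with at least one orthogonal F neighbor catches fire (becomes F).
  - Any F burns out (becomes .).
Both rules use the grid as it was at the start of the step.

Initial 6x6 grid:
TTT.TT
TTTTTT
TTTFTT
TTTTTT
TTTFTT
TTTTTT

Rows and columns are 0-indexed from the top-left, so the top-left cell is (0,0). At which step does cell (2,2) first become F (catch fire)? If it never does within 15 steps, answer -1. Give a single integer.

Step 1: cell (2,2)='F' (+7 fires, +2 burnt)
  -> target ignites at step 1
Step 2: cell (2,2)='.' (+10 fires, +7 burnt)
Step 3: cell (2,2)='.' (+10 fires, +10 burnt)
Step 4: cell (2,2)='.' (+5 fires, +10 burnt)
Step 5: cell (2,2)='.' (+1 fires, +5 burnt)
Step 6: cell (2,2)='.' (+0 fires, +1 burnt)
  fire out at step 6

1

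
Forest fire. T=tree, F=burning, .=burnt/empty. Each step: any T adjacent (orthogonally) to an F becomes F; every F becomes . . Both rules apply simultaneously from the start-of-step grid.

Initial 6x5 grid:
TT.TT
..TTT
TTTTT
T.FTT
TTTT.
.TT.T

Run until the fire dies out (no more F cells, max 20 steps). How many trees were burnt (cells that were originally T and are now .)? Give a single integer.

Step 1: +3 fires, +1 burnt (F count now 3)
Step 2: +7 fires, +3 burnt (F count now 7)
Step 3: +5 fires, +7 burnt (F count now 5)
Step 4: +3 fires, +5 burnt (F count now 3)
Step 5: +1 fires, +3 burnt (F count now 1)
Step 6: +0 fires, +1 burnt (F count now 0)
Fire out after step 6
Initially T: 22, now '.': 27
Total burnt (originally-T cells now '.'): 19

Answer: 19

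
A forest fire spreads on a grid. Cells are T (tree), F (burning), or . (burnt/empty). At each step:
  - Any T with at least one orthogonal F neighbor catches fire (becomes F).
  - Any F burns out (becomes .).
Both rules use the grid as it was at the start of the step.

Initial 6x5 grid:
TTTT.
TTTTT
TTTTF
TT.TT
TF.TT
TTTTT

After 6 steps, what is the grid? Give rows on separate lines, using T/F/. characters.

Step 1: 6 trees catch fire, 2 burn out
  TTTT.
  TTTTF
  TTTF.
  TF.TF
  F..TT
  TFTTT
Step 2: 8 trees catch fire, 6 burn out
  TTTT.
  TTTF.
  TFF..
  F..F.
  ...TF
  F.FTT
Step 3: 7 trees catch fire, 8 burn out
  TTTF.
  TFF..
  F....
  .....
  ...F.
  ...FF
Step 4: 3 trees catch fire, 7 burn out
  TFF..
  F....
  .....
  .....
  .....
  .....
Step 5: 1 trees catch fire, 3 burn out
  F....
  .....
  .....
  .....
  .....
  .....
Step 6: 0 trees catch fire, 1 burn out
  .....
  .....
  .....
  .....
  .....
  .....

.....
.....
.....
.....
.....
.....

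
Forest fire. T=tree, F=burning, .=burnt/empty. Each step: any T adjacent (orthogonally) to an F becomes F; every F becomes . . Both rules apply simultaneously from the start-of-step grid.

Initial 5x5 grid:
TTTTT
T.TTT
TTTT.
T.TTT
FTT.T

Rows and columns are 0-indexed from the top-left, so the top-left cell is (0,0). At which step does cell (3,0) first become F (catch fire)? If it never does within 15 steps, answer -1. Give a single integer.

Step 1: cell (3,0)='F' (+2 fires, +1 burnt)
  -> target ignites at step 1
Step 2: cell (3,0)='.' (+2 fires, +2 burnt)
Step 3: cell (3,0)='.' (+3 fires, +2 burnt)
Step 4: cell (3,0)='.' (+3 fires, +3 burnt)
Step 5: cell (3,0)='.' (+4 fires, +3 burnt)
Step 6: cell (3,0)='.' (+3 fires, +4 burnt)
Step 7: cell (3,0)='.' (+2 fires, +3 burnt)
Step 8: cell (3,0)='.' (+1 fires, +2 burnt)
Step 9: cell (3,0)='.' (+0 fires, +1 burnt)
  fire out at step 9

1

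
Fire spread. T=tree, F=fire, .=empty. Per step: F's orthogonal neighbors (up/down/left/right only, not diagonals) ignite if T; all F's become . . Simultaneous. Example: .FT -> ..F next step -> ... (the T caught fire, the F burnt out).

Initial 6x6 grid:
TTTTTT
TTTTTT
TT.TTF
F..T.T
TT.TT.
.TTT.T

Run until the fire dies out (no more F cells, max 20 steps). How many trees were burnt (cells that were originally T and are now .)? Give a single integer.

Step 1: +5 fires, +2 burnt (F count now 5)
Step 2: +6 fires, +5 burnt (F count now 6)
Step 3: +6 fires, +6 burnt (F count now 6)
Step 4: +5 fires, +6 burnt (F count now 5)
Step 5: +3 fires, +5 burnt (F count now 3)
Step 6: +0 fires, +3 burnt (F count now 0)
Fire out after step 6
Initially T: 26, now '.': 35
Total burnt (originally-T cells now '.'): 25

Answer: 25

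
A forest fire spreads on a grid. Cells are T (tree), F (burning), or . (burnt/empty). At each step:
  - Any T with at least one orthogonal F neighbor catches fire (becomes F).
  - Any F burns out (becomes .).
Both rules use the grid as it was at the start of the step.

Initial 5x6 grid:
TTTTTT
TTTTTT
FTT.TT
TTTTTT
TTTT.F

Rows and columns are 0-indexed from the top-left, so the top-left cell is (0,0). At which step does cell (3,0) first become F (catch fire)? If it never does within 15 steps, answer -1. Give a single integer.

Step 1: cell (3,0)='F' (+4 fires, +2 burnt)
  -> target ignites at step 1
Step 2: cell (3,0)='.' (+7 fires, +4 burnt)
Step 3: cell (3,0)='.' (+7 fires, +7 burnt)
Step 4: cell (3,0)='.' (+6 fires, +7 burnt)
Step 5: cell (3,0)='.' (+2 fires, +6 burnt)
Step 6: cell (3,0)='.' (+0 fires, +2 burnt)
  fire out at step 6

1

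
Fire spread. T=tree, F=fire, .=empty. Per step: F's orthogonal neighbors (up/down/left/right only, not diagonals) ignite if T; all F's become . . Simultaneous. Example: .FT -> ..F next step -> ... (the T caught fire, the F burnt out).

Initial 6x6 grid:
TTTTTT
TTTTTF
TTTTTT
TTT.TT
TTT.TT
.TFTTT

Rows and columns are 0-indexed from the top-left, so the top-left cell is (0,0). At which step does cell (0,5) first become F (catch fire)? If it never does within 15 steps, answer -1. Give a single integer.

Step 1: cell (0,5)='F' (+6 fires, +2 burnt)
  -> target ignites at step 1
Step 2: cell (0,5)='.' (+7 fires, +6 burnt)
Step 3: cell (0,5)='.' (+10 fires, +7 burnt)
Step 4: cell (0,5)='.' (+4 fires, +10 burnt)
Step 5: cell (0,5)='.' (+3 fires, +4 burnt)
Step 6: cell (0,5)='.' (+1 fires, +3 burnt)
Step 7: cell (0,5)='.' (+0 fires, +1 burnt)
  fire out at step 7

1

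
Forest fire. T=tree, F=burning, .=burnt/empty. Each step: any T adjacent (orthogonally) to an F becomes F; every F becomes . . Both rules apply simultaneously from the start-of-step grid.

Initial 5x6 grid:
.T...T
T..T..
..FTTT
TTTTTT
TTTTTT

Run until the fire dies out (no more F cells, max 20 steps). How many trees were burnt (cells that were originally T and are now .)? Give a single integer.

Answer: 16

Derivation:
Step 1: +2 fires, +1 burnt (F count now 2)
Step 2: +5 fires, +2 burnt (F count now 5)
Step 3: +5 fires, +5 burnt (F count now 5)
Step 4: +3 fires, +5 burnt (F count now 3)
Step 5: +1 fires, +3 burnt (F count now 1)
Step 6: +0 fires, +1 burnt (F count now 0)
Fire out after step 6
Initially T: 19, now '.': 27
Total burnt (originally-T cells now '.'): 16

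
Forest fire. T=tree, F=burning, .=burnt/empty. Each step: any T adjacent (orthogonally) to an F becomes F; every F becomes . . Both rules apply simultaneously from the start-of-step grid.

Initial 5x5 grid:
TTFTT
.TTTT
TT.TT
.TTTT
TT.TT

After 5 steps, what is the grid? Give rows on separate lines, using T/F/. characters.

Step 1: 3 trees catch fire, 1 burn out
  TF.FT
  .TFTT
  TT.TT
  .TTTT
  TT.TT
Step 2: 4 trees catch fire, 3 burn out
  F...F
  .F.FT
  TT.TT
  .TTTT
  TT.TT
Step 3: 3 trees catch fire, 4 burn out
  .....
  ....F
  TF.FT
  .TTTT
  TT.TT
Step 4: 4 trees catch fire, 3 burn out
  .....
  .....
  F...F
  .FTFT
  TT.TT
Step 5: 4 trees catch fire, 4 burn out
  .....
  .....
  .....
  ..F.F
  TF.FT

.....
.....
.....
..F.F
TF.FT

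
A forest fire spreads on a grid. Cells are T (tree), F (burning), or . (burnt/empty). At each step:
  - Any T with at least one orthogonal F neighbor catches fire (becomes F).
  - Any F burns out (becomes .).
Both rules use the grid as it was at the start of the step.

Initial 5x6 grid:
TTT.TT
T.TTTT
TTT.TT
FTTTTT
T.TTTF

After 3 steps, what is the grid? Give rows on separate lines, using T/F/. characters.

Step 1: 5 trees catch fire, 2 burn out
  TTT.TT
  T.TTTT
  FTT.TT
  .FTTTF
  F.TTF.
Step 2: 6 trees catch fire, 5 burn out
  TTT.TT
  F.TTTT
  .FT.TF
  ..FTF.
  ..TF..
Step 3: 6 trees catch fire, 6 burn out
  FTT.TT
  ..TTTF
  ..F.F.
  ...F..
  ..F...

FTT.TT
..TTTF
..F.F.
...F..
..F...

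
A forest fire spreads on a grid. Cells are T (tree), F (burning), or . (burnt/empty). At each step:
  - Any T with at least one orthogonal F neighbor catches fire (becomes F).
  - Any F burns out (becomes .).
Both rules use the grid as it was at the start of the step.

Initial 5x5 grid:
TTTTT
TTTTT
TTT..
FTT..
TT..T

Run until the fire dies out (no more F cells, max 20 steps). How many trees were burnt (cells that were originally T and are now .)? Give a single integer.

Answer: 17

Derivation:
Step 1: +3 fires, +1 burnt (F count now 3)
Step 2: +4 fires, +3 burnt (F count now 4)
Step 3: +3 fires, +4 burnt (F count now 3)
Step 4: +2 fires, +3 burnt (F count now 2)
Step 5: +2 fires, +2 burnt (F count now 2)
Step 6: +2 fires, +2 burnt (F count now 2)
Step 7: +1 fires, +2 burnt (F count now 1)
Step 8: +0 fires, +1 burnt (F count now 0)
Fire out after step 8
Initially T: 18, now '.': 24
Total burnt (originally-T cells now '.'): 17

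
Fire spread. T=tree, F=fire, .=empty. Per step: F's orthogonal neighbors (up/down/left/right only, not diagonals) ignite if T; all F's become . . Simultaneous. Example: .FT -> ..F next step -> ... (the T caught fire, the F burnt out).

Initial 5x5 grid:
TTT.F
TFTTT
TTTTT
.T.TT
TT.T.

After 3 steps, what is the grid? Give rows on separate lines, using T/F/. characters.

Step 1: 5 trees catch fire, 2 burn out
  TFT..
  F.FTF
  TFTTT
  .T.TT
  TT.T.
Step 2: 7 trees catch fire, 5 burn out
  F.F..
  ...F.
  F.FTF
  .F.TT
  TT.T.
Step 3: 3 trees catch fire, 7 burn out
  .....
  .....
  ...F.
  ...TF
  TF.T.

.....
.....
...F.
...TF
TF.T.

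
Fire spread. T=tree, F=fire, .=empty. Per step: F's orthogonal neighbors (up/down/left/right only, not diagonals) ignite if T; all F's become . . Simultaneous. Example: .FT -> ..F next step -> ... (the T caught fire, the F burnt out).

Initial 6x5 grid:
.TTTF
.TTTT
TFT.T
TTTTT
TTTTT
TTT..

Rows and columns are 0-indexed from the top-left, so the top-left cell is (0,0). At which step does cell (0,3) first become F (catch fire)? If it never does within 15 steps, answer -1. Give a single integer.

Step 1: cell (0,3)='F' (+6 fires, +2 burnt)
  -> target ignites at step 1
Step 2: cell (0,3)='.' (+8 fires, +6 burnt)
Step 3: cell (0,3)='.' (+5 fires, +8 burnt)
Step 4: cell (0,3)='.' (+4 fires, +5 burnt)
Step 5: cell (0,3)='.' (+0 fires, +4 burnt)
  fire out at step 5

1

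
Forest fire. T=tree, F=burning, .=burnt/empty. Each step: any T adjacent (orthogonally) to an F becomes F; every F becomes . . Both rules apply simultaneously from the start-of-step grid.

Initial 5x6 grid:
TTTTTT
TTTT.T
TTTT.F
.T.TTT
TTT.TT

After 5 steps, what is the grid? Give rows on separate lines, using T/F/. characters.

Step 1: 2 trees catch fire, 1 burn out
  TTTTTT
  TTTT.F
  TTTT..
  .T.TTF
  TTT.TT
Step 2: 3 trees catch fire, 2 burn out
  TTTTTF
  TTTT..
  TTTT..
  .T.TF.
  TTT.TF
Step 3: 3 trees catch fire, 3 burn out
  TTTTF.
  TTTT..
  TTTT..
  .T.F..
  TTT.F.
Step 4: 2 trees catch fire, 3 burn out
  TTTF..
  TTTT..
  TTTF..
  .T....
  TTT...
Step 5: 3 trees catch fire, 2 burn out
  TTF...
  TTTF..
  TTF...
  .T....
  TTT...

TTF...
TTTF..
TTF...
.T....
TTT...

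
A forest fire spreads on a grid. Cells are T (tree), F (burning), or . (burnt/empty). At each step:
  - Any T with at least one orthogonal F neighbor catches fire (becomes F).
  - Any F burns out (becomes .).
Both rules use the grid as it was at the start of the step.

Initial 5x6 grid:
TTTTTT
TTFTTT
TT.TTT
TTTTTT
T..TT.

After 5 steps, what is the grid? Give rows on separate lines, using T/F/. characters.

Step 1: 3 trees catch fire, 1 burn out
  TTFTTT
  TF.FTT
  TT.TTT
  TTTTTT
  T..TT.
Step 2: 6 trees catch fire, 3 burn out
  TF.FTT
  F...FT
  TF.FTT
  TTTTTT
  T..TT.
Step 3: 7 trees catch fire, 6 burn out
  F...FT
  .....F
  F...FT
  TFTFTT
  T..TT.
Step 4: 6 trees catch fire, 7 burn out
  .....F
  ......
  .....F
  F.F.FT
  T..FT.
Step 5: 3 trees catch fire, 6 burn out
  ......
  ......
  ......
  .....F
  F...F.

......
......
......
.....F
F...F.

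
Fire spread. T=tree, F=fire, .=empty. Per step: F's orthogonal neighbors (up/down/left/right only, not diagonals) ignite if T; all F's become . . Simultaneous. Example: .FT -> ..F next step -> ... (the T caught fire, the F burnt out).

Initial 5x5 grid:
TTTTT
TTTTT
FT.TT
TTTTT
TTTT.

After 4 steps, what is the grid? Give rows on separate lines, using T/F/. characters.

Step 1: 3 trees catch fire, 1 burn out
  TTTTT
  FTTTT
  .F.TT
  FTTTT
  TTTT.
Step 2: 4 trees catch fire, 3 burn out
  FTTTT
  .FTTT
  ...TT
  .FTTT
  FTTT.
Step 3: 4 trees catch fire, 4 burn out
  .FTTT
  ..FTT
  ...TT
  ..FTT
  .FTT.
Step 4: 4 trees catch fire, 4 burn out
  ..FTT
  ...FT
  ...TT
  ...FT
  ..FT.

..FTT
...FT
...TT
...FT
..FT.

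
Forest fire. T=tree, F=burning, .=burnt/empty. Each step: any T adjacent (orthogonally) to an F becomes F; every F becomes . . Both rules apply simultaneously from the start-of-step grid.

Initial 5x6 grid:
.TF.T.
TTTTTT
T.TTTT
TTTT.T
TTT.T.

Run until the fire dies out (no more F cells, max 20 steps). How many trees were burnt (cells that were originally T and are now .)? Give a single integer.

Answer: 21

Derivation:
Step 1: +2 fires, +1 burnt (F count now 2)
Step 2: +3 fires, +2 burnt (F count now 3)
Step 3: +4 fires, +3 burnt (F count now 4)
Step 4: +7 fires, +4 burnt (F count now 7)
Step 5: +3 fires, +7 burnt (F count now 3)
Step 6: +2 fires, +3 burnt (F count now 2)
Step 7: +0 fires, +2 burnt (F count now 0)
Fire out after step 7
Initially T: 22, now '.': 29
Total burnt (originally-T cells now '.'): 21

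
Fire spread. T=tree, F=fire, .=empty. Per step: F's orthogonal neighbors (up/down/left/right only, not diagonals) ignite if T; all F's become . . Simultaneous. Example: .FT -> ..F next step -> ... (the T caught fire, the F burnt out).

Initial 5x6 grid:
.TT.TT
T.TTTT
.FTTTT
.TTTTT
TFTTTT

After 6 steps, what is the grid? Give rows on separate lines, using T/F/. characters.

Step 1: 4 trees catch fire, 2 burn out
  .TT.TT
  T.TTTT
  ..FTTT
  .FTTTT
  F.FTTT
Step 2: 4 trees catch fire, 4 burn out
  .TT.TT
  T.FTTT
  ...FTT
  ..FTTT
  ...FTT
Step 3: 5 trees catch fire, 4 burn out
  .TF.TT
  T..FTT
  ....FT
  ...FTT
  ....FT
Step 4: 5 trees catch fire, 5 burn out
  .F..TT
  T...FT
  .....F
  ....FT
  .....F
Step 5: 3 trees catch fire, 5 burn out
  ....FT
  T....F
  ......
  .....F
  ......
Step 6: 1 trees catch fire, 3 burn out
  .....F
  T.....
  ......
  ......
  ......

.....F
T.....
......
......
......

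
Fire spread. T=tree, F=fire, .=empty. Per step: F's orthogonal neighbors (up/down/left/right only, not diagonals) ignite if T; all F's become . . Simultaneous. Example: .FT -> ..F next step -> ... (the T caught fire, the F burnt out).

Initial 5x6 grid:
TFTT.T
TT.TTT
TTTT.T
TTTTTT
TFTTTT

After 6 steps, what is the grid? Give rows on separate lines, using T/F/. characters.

Step 1: 6 trees catch fire, 2 burn out
  F.FT.T
  TF.TTT
  TTTT.T
  TFTTTT
  F.FTTT
Step 2: 6 trees catch fire, 6 burn out
  ...F.T
  F..TTT
  TFTT.T
  F.FTTT
  ...FTT
Step 3: 5 trees catch fire, 6 burn out
  .....T
  ...FTT
  F.FT.T
  ...FTT
  ....FT
Step 4: 4 trees catch fire, 5 burn out
  .....T
  ....FT
  ...F.T
  ....FT
  .....F
Step 5: 2 trees catch fire, 4 burn out
  .....T
  .....F
  .....T
  .....F
  ......
Step 6: 2 trees catch fire, 2 burn out
  .....F
  ......
  .....F
  ......
  ......

.....F
......
.....F
......
......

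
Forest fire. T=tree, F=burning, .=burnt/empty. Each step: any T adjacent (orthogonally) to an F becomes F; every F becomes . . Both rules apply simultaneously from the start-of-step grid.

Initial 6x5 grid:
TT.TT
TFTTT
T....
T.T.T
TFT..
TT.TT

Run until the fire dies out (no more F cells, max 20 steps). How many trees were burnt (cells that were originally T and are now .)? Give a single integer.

Step 1: +6 fires, +2 burnt (F count now 6)
Step 2: +6 fires, +6 burnt (F count now 6)
Step 3: +2 fires, +6 burnt (F count now 2)
Step 4: +1 fires, +2 burnt (F count now 1)
Step 5: +0 fires, +1 burnt (F count now 0)
Fire out after step 5
Initially T: 18, now '.': 27
Total burnt (originally-T cells now '.'): 15

Answer: 15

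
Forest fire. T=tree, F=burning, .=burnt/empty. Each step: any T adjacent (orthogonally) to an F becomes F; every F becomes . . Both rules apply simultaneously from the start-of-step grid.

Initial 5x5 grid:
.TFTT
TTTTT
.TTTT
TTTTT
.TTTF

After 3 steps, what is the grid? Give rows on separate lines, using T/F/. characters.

Step 1: 5 trees catch fire, 2 burn out
  .F.FT
  TTFTT
  .TTTT
  TTTTF
  .TTF.
Step 2: 7 trees catch fire, 5 burn out
  ....F
  TF.FT
  .TFTF
  TTTF.
  .TF..
Step 3: 6 trees catch fire, 7 burn out
  .....
  F...F
  .F.F.
  TTF..
  .F...

.....
F...F
.F.F.
TTF..
.F...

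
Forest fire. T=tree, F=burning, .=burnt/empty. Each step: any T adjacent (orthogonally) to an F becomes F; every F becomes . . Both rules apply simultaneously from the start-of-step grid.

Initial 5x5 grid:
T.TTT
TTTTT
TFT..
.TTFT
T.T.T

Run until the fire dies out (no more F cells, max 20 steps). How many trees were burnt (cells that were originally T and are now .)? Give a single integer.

Step 1: +6 fires, +2 burnt (F count now 6)
Step 2: +4 fires, +6 burnt (F count now 4)
Step 3: +3 fires, +4 burnt (F count now 3)
Step 4: +2 fires, +3 burnt (F count now 2)
Step 5: +1 fires, +2 burnt (F count now 1)
Step 6: +0 fires, +1 burnt (F count now 0)
Fire out after step 6
Initially T: 17, now '.': 24
Total burnt (originally-T cells now '.'): 16

Answer: 16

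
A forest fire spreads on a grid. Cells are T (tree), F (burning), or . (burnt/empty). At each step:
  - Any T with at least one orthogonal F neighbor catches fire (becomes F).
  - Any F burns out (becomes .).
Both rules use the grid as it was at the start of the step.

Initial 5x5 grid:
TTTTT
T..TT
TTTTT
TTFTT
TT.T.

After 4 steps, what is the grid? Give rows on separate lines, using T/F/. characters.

Step 1: 3 trees catch fire, 1 burn out
  TTTTT
  T..TT
  TTFTT
  TF.FT
  TT.T.
Step 2: 6 trees catch fire, 3 burn out
  TTTTT
  T..TT
  TF.FT
  F...F
  TF.F.
Step 3: 4 trees catch fire, 6 burn out
  TTTTT
  T..FT
  F...F
  .....
  F....
Step 4: 3 trees catch fire, 4 burn out
  TTTFT
  F...F
  .....
  .....
  .....

TTTFT
F...F
.....
.....
.....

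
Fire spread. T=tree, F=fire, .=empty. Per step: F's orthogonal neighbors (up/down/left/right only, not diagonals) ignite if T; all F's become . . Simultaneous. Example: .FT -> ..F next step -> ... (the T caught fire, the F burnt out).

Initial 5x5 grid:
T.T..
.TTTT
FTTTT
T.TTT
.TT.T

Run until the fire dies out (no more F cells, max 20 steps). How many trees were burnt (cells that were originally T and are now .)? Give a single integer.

Answer: 16

Derivation:
Step 1: +2 fires, +1 burnt (F count now 2)
Step 2: +2 fires, +2 burnt (F count now 2)
Step 3: +3 fires, +2 burnt (F count now 3)
Step 4: +5 fires, +3 burnt (F count now 5)
Step 5: +3 fires, +5 burnt (F count now 3)
Step 6: +1 fires, +3 burnt (F count now 1)
Step 7: +0 fires, +1 burnt (F count now 0)
Fire out after step 7
Initially T: 17, now '.': 24
Total burnt (originally-T cells now '.'): 16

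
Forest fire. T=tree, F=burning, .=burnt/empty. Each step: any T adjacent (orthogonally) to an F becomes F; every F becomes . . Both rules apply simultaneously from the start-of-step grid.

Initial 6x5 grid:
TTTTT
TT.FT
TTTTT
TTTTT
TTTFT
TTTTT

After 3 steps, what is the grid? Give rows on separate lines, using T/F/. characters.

Step 1: 7 trees catch fire, 2 burn out
  TTTFT
  TT..F
  TTTFT
  TTTFT
  TTF.F
  TTTFT
Step 2: 9 trees catch fire, 7 burn out
  TTF.F
  TT...
  TTF.F
  TTF.F
  TF...
  TTF.F
Step 3: 5 trees catch fire, 9 burn out
  TF...
  TT...
  TF...
  TF...
  F....
  TF...

TF...
TT...
TF...
TF...
F....
TF...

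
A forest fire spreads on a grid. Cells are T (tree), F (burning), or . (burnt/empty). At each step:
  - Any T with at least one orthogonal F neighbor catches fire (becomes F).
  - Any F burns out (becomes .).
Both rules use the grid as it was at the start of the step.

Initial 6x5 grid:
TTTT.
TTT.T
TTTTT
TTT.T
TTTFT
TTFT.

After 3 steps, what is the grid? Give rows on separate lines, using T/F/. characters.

Step 1: 4 trees catch fire, 2 burn out
  TTTT.
  TTT.T
  TTTTT
  TTT.T
  TTF.F
  TF.F.
Step 2: 4 trees catch fire, 4 burn out
  TTTT.
  TTT.T
  TTTTT
  TTF.F
  TF...
  F....
Step 3: 4 trees catch fire, 4 burn out
  TTTT.
  TTT.T
  TTFTF
  TF...
  F....
  .....

TTTT.
TTT.T
TTFTF
TF...
F....
.....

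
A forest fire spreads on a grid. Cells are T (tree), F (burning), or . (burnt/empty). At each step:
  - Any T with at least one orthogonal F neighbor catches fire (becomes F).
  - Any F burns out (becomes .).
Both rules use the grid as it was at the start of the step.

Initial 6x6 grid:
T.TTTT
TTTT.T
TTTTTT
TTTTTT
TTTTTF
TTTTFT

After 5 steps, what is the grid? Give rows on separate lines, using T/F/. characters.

Step 1: 4 trees catch fire, 2 burn out
  T.TTTT
  TTTT.T
  TTTTTT
  TTTTTF
  TTTTF.
  TTTF.F
Step 2: 4 trees catch fire, 4 burn out
  T.TTTT
  TTTT.T
  TTTTTF
  TTTTF.
  TTTF..
  TTF...
Step 3: 5 trees catch fire, 4 burn out
  T.TTTT
  TTTT.F
  TTTTF.
  TTTF..
  TTF...
  TF....
Step 4: 5 trees catch fire, 5 burn out
  T.TTTF
  TTTT..
  TTTF..
  TTF...
  TF....
  F.....
Step 5: 5 trees catch fire, 5 burn out
  T.TTF.
  TTTF..
  TTF...
  TF....
  F.....
  ......

T.TTF.
TTTF..
TTF...
TF....
F.....
......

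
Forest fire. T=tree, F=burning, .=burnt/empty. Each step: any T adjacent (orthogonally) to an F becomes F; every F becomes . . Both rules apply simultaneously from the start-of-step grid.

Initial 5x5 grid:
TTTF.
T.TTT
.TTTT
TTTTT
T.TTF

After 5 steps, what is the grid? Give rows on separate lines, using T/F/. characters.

Step 1: 4 trees catch fire, 2 burn out
  TTF..
  T.TFT
  .TTTT
  TTTTF
  T.TF.
Step 2: 7 trees catch fire, 4 burn out
  TF...
  T.F.F
  .TTFF
  TTTF.
  T.F..
Step 3: 3 trees catch fire, 7 burn out
  F....
  T....
  .TF..
  TTF..
  T....
Step 4: 3 trees catch fire, 3 burn out
  .....
  F....
  .F...
  TF...
  T....
Step 5: 1 trees catch fire, 3 burn out
  .....
  .....
  .....
  F....
  T....

.....
.....
.....
F....
T....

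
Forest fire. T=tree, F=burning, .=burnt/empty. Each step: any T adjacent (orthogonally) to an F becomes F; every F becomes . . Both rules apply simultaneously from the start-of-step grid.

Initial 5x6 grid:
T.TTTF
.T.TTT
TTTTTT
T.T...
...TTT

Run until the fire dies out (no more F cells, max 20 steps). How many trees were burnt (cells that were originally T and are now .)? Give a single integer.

Answer: 15

Derivation:
Step 1: +2 fires, +1 burnt (F count now 2)
Step 2: +3 fires, +2 burnt (F count now 3)
Step 3: +3 fires, +3 burnt (F count now 3)
Step 4: +1 fires, +3 burnt (F count now 1)
Step 5: +1 fires, +1 burnt (F count now 1)
Step 6: +2 fires, +1 burnt (F count now 2)
Step 7: +2 fires, +2 burnt (F count now 2)
Step 8: +1 fires, +2 burnt (F count now 1)
Step 9: +0 fires, +1 burnt (F count now 0)
Fire out after step 9
Initially T: 19, now '.': 26
Total burnt (originally-T cells now '.'): 15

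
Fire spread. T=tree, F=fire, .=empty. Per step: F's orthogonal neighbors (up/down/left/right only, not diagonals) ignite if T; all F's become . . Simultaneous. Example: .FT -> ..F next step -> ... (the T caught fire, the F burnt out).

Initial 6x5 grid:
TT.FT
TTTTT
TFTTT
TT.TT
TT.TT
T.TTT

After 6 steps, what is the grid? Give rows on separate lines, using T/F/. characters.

Step 1: 6 trees catch fire, 2 burn out
  TT..F
  TFTFT
  F.FTT
  TF.TT
  TT.TT
  T.TTT
Step 2: 7 trees catch fire, 6 burn out
  TF...
  F.F.F
  ...FT
  F..TT
  TF.TT
  T.TTT
Step 3: 4 trees catch fire, 7 burn out
  F....
  .....
  ....F
  ...FT
  F..TT
  T.TTT
Step 4: 3 trees catch fire, 4 burn out
  .....
  .....
  .....
  ....F
  ...FT
  F.TTT
Step 5: 2 trees catch fire, 3 burn out
  .....
  .....
  .....
  .....
  ....F
  ..TFT
Step 6: 2 trees catch fire, 2 burn out
  .....
  .....
  .....
  .....
  .....
  ..F.F

.....
.....
.....
.....
.....
..F.F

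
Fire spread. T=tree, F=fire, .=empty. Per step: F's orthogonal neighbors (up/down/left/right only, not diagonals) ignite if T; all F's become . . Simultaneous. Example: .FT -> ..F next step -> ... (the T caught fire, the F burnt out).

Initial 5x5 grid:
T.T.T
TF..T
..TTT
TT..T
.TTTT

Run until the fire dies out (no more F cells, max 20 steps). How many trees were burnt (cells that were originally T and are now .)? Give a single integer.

Answer: 2

Derivation:
Step 1: +1 fires, +1 burnt (F count now 1)
Step 2: +1 fires, +1 burnt (F count now 1)
Step 3: +0 fires, +1 burnt (F count now 0)
Fire out after step 3
Initially T: 15, now '.': 12
Total burnt (originally-T cells now '.'): 2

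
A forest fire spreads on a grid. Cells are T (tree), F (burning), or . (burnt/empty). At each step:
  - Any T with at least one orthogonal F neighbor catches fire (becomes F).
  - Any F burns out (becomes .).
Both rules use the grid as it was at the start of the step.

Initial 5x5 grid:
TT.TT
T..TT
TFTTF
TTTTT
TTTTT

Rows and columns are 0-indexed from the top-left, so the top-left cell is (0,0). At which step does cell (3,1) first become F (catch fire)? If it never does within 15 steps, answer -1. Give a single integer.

Step 1: cell (3,1)='F' (+6 fires, +2 burnt)
  -> target ignites at step 1
Step 2: cell (3,1)='.' (+8 fires, +6 burnt)
Step 3: cell (3,1)='.' (+5 fires, +8 burnt)
Step 4: cell (3,1)='.' (+1 fires, +5 burnt)
Step 5: cell (3,1)='.' (+0 fires, +1 burnt)
  fire out at step 5

1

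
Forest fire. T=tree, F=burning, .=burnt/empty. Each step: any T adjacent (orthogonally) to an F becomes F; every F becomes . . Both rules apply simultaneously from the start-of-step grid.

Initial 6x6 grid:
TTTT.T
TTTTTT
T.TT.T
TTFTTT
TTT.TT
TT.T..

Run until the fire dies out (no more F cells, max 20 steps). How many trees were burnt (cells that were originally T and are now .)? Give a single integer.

Step 1: +4 fires, +1 burnt (F count now 4)
Step 2: +5 fires, +4 burnt (F count now 5)
Step 3: +8 fires, +5 burnt (F count now 8)
Step 4: +7 fires, +8 burnt (F count now 7)
Step 5: +2 fires, +7 burnt (F count now 2)
Step 6: +1 fires, +2 burnt (F count now 1)
Step 7: +0 fires, +1 burnt (F count now 0)
Fire out after step 7
Initially T: 28, now '.': 35
Total burnt (originally-T cells now '.'): 27

Answer: 27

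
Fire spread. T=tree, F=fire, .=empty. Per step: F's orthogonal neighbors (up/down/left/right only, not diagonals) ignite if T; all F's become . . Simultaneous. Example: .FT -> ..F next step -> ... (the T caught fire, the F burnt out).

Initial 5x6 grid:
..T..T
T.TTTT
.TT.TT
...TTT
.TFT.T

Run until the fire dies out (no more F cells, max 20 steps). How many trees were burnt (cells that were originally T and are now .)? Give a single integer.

Step 1: +2 fires, +1 burnt (F count now 2)
Step 2: +1 fires, +2 burnt (F count now 1)
Step 3: +1 fires, +1 burnt (F count now 1)
Step 4: +2 fires, +1 burnt (F count now 2)
Step 5: +3 fires, +2 burnt (F count now 3)
Step 6: +2 fires, +3 burnt (F count now 2)
Step 7: +2 fires, +2 burnt (F count now 2)
Step 8: +2 fires, +2 burnt (F count now 2)
Step 9: +1 fires, +2 burnt (F count now 1)
Step 10: +0 fires, +1 burnt (F count now 0)
Fire out after step 10
Initially T: 17, now '.': 29
Total burnt (originally-T cells now '.'): 16

Answer: 16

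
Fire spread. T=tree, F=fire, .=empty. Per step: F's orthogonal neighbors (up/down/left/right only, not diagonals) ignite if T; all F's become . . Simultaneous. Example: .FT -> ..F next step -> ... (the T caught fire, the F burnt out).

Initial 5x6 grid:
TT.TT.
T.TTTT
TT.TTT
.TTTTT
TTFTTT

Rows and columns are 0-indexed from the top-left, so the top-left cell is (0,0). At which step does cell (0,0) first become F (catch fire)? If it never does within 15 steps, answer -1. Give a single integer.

Step 1: cell (0,0)='T' (+3 fires, +1 burnt)
Step 2: cell (0,0)='T' (+4 fires, +3 burnt)
Step 3: cell (0,0)='T' (+4 fires, +4 burnt)
Step 4: cell (0,0)='T' (+4 fires, +4 burnt)
Step 5: cell (0,0)='T' (+5 fires, +4 burnt)
Step 6: cell (0,0)='F' (+3 fires, +5 burnt)
  -> target ignites at step 6
Step 7: cell (0,0)='.' (+1 fires, +3 burnt)
Step 8: cell (0,0)='.' (+0 fires, +1 burnt)
  fire out at step 8

6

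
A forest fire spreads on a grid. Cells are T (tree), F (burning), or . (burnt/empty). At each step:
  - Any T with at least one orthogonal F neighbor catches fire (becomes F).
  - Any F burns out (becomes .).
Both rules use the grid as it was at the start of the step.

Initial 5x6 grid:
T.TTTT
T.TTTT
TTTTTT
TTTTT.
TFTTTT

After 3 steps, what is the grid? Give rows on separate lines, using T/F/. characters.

Step 1: 3 trees catch fire, 1 burn out
  T.TTTT
  T.TTTT
  TTTTTT
  TFTTT.
  F.FTTT
Step 2: 4 trees catch fire, 3 burn out
  T.TTTT
  T.TTTT
  TFTTTT
  F.FTT.
  ...FTT
Step 3: 4 trees catch fire, 4 burn out
  T.TTTT
  T.TTTT
  F.FTTT
  ...FT.
  ....FT

T.TTTT
T.TTTT
F.FTTT
...FT.
....FT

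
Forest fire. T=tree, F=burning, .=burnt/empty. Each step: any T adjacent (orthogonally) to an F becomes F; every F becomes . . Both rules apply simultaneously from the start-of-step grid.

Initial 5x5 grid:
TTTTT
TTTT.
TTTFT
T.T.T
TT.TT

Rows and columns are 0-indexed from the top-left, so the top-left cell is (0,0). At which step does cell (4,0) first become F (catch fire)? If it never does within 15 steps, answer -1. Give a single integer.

Step 1: cell (4,0)='T' (+3 fires, +1 burnt)
Step 2: cell (4,0)='T' (+5 fires, +3 burnt)
Step 3: cell (4,0)='T' (+5 fires, +5 burnt)
Step 4: cell (4,0)='T' (+4 fires, +5 burnt)
Step 5: cell (4,0)='F' (+2 fires, +4 burnt)
  -> target ignites at step 5
Step 6: cell (4,0)='.' (+1 fires, +2 burnt)
Step 7: cell (4,0)='.' (+0 fires, +1 burnt)
  fire out at step 7

5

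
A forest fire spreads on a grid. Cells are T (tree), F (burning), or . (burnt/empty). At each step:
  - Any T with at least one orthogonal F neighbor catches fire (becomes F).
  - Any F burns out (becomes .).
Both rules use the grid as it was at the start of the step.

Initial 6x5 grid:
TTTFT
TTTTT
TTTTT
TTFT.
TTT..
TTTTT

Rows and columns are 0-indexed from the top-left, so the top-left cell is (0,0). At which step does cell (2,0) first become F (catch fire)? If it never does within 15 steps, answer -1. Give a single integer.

Step 1: cell (2,0)='T' (+7 fires, +2 burnt)
Step 2: cell (2,0)='T' (+8 fires, +7 burnt)
Step 3: cell (2,0)='F' (+7 fires, +8 burnt)
  -> target ignites at step 3
Step 4: cell (2,0)='.' (+3 fires, +7 burnt)
Step 5: cell (2,0)='.' (+0 fires, +3 burnt)
  fire out at step 5

3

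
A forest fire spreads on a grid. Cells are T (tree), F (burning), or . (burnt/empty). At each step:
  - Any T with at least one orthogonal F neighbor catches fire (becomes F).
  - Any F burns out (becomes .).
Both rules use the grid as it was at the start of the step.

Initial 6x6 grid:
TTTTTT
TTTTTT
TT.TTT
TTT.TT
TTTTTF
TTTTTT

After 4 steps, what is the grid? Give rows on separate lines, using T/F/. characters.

Step 1: 3 trees catch fire, 1 burn out
  TTTTTT
  TTTTTT
  TT.TTT
  TTT.TF
  TTTTF.
  TTTTTF
Step 2: 4 trees catch fire, 3 burn out
  TTTTTT
  TTTTTT
  TT.TTF
  TTT.F.
  TTTF..
  TTTTF.
Step 3: 4 trees catch fire, 4 burn out
  TTTTTT
  TTTTTF
  TT.TF.
  TTT...
  TTF...
  TTTF..
Step 4: 6 trees catch fire, 4 burn out
  TTTTTF
  TTTTF.
  TT.F..
  TTF...
  TF....
  TTF...

TTTTTF
TTTTF.
TT.F..
TTF...
TF....
TTF...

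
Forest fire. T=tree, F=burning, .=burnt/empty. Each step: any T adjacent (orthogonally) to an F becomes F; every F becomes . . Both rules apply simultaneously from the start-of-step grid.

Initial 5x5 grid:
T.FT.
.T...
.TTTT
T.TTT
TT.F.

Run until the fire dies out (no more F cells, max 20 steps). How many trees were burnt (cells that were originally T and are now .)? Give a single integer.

Answer: 9

Derivation:
Step 1: +2 fires, +2 burnt (F count now 2)
Step 2: +3 fires, +2 burnt (F count now 3)
Step 3: +2 fires, +3 burnt (F count now 2)
Step 4: +1 fires, +2 burnt (F count now 1)
Step 5: +1 fires, +1 burnt (F count now 1)
Step 6: +0 fires, +1 burnt (F count now 0)
Fire out after step 6
Initially T: 13, now '.': 21
Total burnt (originally-T cells now '.'): 9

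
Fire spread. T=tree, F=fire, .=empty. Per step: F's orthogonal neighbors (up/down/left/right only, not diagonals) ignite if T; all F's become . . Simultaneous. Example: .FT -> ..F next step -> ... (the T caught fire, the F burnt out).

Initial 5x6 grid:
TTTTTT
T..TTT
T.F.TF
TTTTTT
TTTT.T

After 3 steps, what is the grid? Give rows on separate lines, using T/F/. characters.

Step 1: 4 trees catch fire, 2 burn out
  TTTTTT
  T..TTF
  T...F.
  TTFTTF
  TTTT.T
Step 2: 7 trees catch fire, 4 burn out
  TTTTTF
  T..TF.
  T.....
  TF.FF.
  TTFT.F
Step 3: 5 trees catch fire, 7 burn out
  TTTTF.
  T..F..
  T.....
  F.....
  TF.F..

TTTTF.
T..F..
T.....
F.....
TF.F..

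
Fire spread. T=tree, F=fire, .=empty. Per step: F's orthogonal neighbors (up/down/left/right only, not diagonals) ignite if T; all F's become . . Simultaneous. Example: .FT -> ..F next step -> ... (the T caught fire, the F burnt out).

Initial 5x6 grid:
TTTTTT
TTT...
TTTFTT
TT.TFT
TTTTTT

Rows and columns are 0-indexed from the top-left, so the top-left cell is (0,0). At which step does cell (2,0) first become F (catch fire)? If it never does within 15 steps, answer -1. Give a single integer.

Step 1: cell (2,0)='T' (+5 fires, +2 burnt)
Step 2: cell (2,0)='T' (+5 fires, +5 burnt)
Step 3: cell (2,0)='F' (+5 fires, +5 burnt)
  -> target ignites at step 3
Step 4: cell (2,0)='.' (+5 fires, +5 burnt)
Step 5: cell (2,0)='.' (+3 fires, +5 burnt)
Step 6: cell (2,0)='.' (+1 fires, +3 burnt)
Step 7: cell (2,0)='.' (+0 fires, +1 burnt)
  fire out at step 7

3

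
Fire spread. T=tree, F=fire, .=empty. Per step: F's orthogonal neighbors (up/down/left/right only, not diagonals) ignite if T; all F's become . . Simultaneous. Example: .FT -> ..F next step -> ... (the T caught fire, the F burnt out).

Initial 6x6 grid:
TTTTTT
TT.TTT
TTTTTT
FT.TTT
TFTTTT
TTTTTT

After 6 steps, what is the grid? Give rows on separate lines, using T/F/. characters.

Step 1: 5 trees catch fire, 2 burn out
  TTTTTT
  TT.TTT
  FTTTTT
  .F.TTT
  F.FTTT
  TFTTTT
Step 2: 5 trees catch fire, 5 burn out
  TTTTTT
  FT.TTT
  .FTTTT
  ...TTT
  ...FTT
  F.FTTT
Step 3: 6 trees catch fire, 5 burn out
  FTTTTT
  .F.TTT
  ..FTTT
  ...FTT
  ....FT
  ...FTT
Step 4: 5 trees catch fire, 6 burn out
  .FTTTT
  ...TTT
  ...FTT
  ....FT
  .....F
  ....FT
Step 5: 5 trees catch fire, 5 burn out
  ..FTTT
  ...FTT
  ....FT
  .....F
  ......
  .....F
Step 6: 3 trees catch fire, 5 burn out
  ...FTT
  ....FT
  .....F
  ......
  ......
  ......

...FTT
....FT
.....F
......
......
......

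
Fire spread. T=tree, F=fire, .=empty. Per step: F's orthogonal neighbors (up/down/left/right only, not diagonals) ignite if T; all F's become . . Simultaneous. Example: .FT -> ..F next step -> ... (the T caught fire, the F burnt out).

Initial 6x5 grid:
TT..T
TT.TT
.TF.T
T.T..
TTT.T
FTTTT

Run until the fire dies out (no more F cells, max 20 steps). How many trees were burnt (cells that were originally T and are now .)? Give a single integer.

Step 1: +4 fires, +2 burnt (F count now 4)
Step 2: +5 fires, +4 burnt (F count now 5)
Step 3: +3 fires, +5 burnt (F count now 3)
Step 4: +2 fires, +3 burnt (F count now 2)
Step 5: +1 fires, +2 burnt (F count now 1)
Step 6: +0 fires, +1 burnt (F count now 0)
Fire out after step 6
Initially T: 19, now '.': 26
Total burnt (originally-T cells now '.'): 15

Answer: 15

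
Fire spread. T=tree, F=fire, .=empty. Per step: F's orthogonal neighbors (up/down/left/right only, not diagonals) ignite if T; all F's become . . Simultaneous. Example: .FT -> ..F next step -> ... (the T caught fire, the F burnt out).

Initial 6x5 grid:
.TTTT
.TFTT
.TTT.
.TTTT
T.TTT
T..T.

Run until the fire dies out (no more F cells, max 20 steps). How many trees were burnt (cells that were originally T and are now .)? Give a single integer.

Answer: 18

Derivation:
Step 1: +4 fires, +1 burnt (F count now 4)
Step 2: +6 fires, +4 burnt (F count now 6)
Step 3: +4 fires, +6 burnt (F count now 4)
Step 4: +2 fires, +4 burnt (F count now 2)
Step 5: +2 fires, +2 burnt (F count now 2)
Step 6: +0 fires, +2 burnt (F count now 0)
Fire out after step 6
Initially T: 20, now '.': 28
Total burnt (originally-T cells now '.'): 18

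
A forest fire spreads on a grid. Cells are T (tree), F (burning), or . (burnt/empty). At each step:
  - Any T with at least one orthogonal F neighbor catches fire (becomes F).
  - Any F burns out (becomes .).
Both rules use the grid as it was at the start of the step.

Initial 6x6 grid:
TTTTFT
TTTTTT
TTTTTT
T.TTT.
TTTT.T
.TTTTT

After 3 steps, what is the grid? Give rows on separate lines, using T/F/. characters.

Step 1: 3 trees catch fire, 1 burn out
  TTTF.F
  TTTTFT
  TTTTTT
  T.TTT.
  TTTT.T
  .TTTTT
Step 2: 4 trees catch fire, 3 burn out
  TTF...
  TTTF.F
  TTTTFT
  T.TTT.
  TTTT.T
  .TTTTT
Step 3: 5 trees catch fire, 4 burn out
  TF....
  TTF...
  TTTF.F
  T.TTF.
  TTTT.T
  .TTTTT

TF....
TTF...
TTTF.F
T.TTF.
TTTT.T
.TTTTT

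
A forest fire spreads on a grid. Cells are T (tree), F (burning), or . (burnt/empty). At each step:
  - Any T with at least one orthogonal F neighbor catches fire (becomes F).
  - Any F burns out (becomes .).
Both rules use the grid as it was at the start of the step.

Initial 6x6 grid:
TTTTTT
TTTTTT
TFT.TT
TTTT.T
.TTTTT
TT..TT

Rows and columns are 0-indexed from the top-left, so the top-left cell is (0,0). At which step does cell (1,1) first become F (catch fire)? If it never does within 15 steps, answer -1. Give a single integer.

Step 1: cell (1,1)='F' (+4 fires, +1 burnt)
  -> target ignites at step 1
Step 2: cell (1,1)='.' (+6 fires, +4 burnt)
Step 3: cell (1,1)='.' (+6 fires, +6 burnt)
Step 4: cell (1,1)='.' (+4 fires, +6 burnt)
Step 5: cell (1,1)='.' (+4 fires, +4 burnt)
Step 6: cell (1,1)='.' (+4 fires, +4 burnt)
Step 7: cell (1,1)='.' (+2 fires, +4 burnt)
Step 8: cell (1,1)='.' (+0 fires, +2 burnt)
  fire out at step 8

1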